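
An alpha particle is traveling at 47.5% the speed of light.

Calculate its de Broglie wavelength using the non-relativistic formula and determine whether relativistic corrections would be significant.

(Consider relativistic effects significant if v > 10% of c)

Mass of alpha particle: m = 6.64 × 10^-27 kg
Yes, relativistic corrections are needed.

Using the non-relativistic de Broglie formula λ = h/(mv):

v = 47.5% × c = 1.424 × 10^8 m/s

λ = h/(mv)
λ = (6.626 × 10^-34 J·s) / (6.64 × 10^-27 kg × 1.424 × 10^8 m/s)
λ = 7.01 × 10^-16 m

Since v = 47.5% of c > 10% of c, relativistic corrections ARE significant and the actual wavelength would differ from this non-relativistic estimate.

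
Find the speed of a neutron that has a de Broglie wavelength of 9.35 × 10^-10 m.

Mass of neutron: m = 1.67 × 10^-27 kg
4.24 × 10^2 m/s

From the de Broglie relation λ = h/(mv), we solve for v:

v = h/(mλ)
v = (6.626 × 10^-34 J·s) / (1.67 × 10^-27 kg × 9.35 × 10^-10 m)
v = 4.24 × 10^2 m/s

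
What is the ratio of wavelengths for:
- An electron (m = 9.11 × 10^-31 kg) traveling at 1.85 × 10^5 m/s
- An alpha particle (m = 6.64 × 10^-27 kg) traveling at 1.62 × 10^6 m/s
λ₁/λ₂ = 6.38 × 10^4

Using λ = h/(mv):

λ₁ = h/(m₁v₁) = 3.93 × 10^-9 m
λ₂ = h/(m₂v₂) = 6.16 × 10^-14 m

Ratio λ₁/λ₂ = (m₂v₂)/(m₁v₁)
         = (6.64 × 10^-27 kg × 1.62 × 10^6 m/s) / (9.11 × 10^-31 kg × 1.85 × 10^5 m/s)
         = 6.38 × 10^4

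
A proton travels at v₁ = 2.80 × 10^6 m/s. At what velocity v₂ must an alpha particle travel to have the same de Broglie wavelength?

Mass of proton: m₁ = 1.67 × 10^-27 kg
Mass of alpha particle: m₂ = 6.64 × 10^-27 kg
v₂ = 7.04 × 10^5 m/s

For equal de Broglie wavelengths: λ₁ = λ₂

h/(m₁v₁) = h/(m₂v₂)
m₁v₁ = m₂v₂
v₂ = v₁ · (m₁/m₂)

v₂ = 2.80 × 10^6 m/s × (1.67 × 10^-27 kg / 6.64 × 10^-27 kg)
v₂ = 7.04 × 10^5 m/s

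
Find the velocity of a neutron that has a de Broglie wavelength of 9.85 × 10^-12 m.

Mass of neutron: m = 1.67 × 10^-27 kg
4.03 × 10^4 m/s

From the de Broglie relation λ = h/(mv), we solve for v:

v = h/(mλ)
v = (6.626 × 10^-34 J·s) / (1.67 × 10^-27 kg × 9.85 × 10^-12 m)
v = 4.03 × 10^4 m/s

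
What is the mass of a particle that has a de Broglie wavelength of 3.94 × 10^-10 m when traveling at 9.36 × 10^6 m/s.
1.80 × 10^-31 kg

From the de Broglie relation λ = h/(mv), we solve for m:

m = h/(λv)
m = (6.626 × 10^-34 J·s) / (3.94 × 10^-10 m × 9.36 × 10^6 m/s)
m = 1.80 × 10^-31 kg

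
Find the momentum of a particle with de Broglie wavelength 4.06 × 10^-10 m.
1.63 × 10^-24 kg·m/s

From the de Broglie relation λ = h/p, we solve for p:

p = h/λ
p = (6.626 × 10^-34 J·s) / (4.06 × 10^-10 m)
p = 1.63 × 10^-24 kg·m/s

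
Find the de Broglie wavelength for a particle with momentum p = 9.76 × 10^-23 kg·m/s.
6.79 × 10^-12 m

Using the de Broglie relation λ = h/p:

λ = h/p
λ = (6.626 × 10^-34 J·s) / (9.76 × 10^-23 kg·m/s)
λ = 6.79 × 10^-12 m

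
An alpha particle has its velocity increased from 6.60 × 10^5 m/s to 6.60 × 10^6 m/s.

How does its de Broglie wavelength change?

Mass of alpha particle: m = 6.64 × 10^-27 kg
The wavelength decreases by a factor of 10.

Using λ = h/(mv):

Initial wavelength: λ₁ = h/(mv₁) = 1.51 × 10^-13 m
Final wavelength: λ₂ = h/(mv₂) = 1.51 × 10^-14 m

Since λ ∝ 1/v, when velocity increases by a factor of 10, the wavelength decreases by a factor of 10.

λ₂/λ₁ = v₁/v₂ = 1/10

The wavelength decreases by a factor of 10.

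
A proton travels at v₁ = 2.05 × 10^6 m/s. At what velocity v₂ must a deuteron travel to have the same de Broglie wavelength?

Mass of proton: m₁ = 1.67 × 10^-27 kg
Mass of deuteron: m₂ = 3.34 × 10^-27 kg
v₂ = 1.02 × 10^6 m/s

For equal de Broglie wavelengths: λ₁ = λ₂

h/(m₁v₁) = h/(m₂v₂)
m₁v₁ = m₂v₂
v₂ = v₁ · (m₁/m₂)

v₂ = 2.05 × 10^6 m/s × (1.67 × 10^-27 kg / 3.34 × 10^-27 kg)
v₂ = 1.02 × 10^6 m/s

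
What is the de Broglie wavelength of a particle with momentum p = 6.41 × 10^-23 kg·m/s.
1.03 × 10^-11 m

Using the de Broglie relation λ = h/p:

λ = h/p
λ = (6.626 × 10^-34 J·s) / (6.41 × 10^-23 kg·m/s)
λ = 1.03 × 10^-11 m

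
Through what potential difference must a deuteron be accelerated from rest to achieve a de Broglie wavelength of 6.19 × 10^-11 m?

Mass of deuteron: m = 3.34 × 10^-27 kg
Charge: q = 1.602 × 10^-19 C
1.07 × 10^-1 V

From λ = h/√(2mqV), we solve for V:

λ² = h²/(2mqV)
V = h²/(2mqλ²)
V = (6.626 × 10^-34 J·s)² / (2 × 3.34 × 10^-27 kg × 1.602 × 10^-19 C × (6.19 × 10^-11 m)²)
V = 1.07 × 10^-1 V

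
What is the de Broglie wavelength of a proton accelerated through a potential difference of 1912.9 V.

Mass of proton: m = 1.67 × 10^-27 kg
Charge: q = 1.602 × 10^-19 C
6.55 × 10^-13 m

When a particle is accelerated through voltage V, it gains kinetic energy KE = qV.

The de Broglie wavelength is then λ = h/√(2mqV):

λ = h/√(2mqV)
λ = (6.626 × 10^-34 J·s) / √(2 × 1.67 × 10^-27 kg × 1.602 × 10^-19 C × 1912.9 V)
λ = 6.55 × 10^-13 m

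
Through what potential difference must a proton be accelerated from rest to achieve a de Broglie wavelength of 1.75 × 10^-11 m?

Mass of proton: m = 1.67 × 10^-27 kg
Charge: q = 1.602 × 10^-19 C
2.68 V

From λ = h/√(2mqV), we solve for V:

λ² = h²/(2mqV)
V = h²/(2mqλ²)
V = (6.626 × 10^-34 J·s)² / (2 × 1.67 × 10^-27 kg × 1.602 × 10^-19 C × (1.75 × 10^-11 m)²)
V = 2.68 V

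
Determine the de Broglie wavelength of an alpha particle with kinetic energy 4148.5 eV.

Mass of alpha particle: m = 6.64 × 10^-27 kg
2.23 × 10^-13 m

Using λ = h/√(2mKE):

First convert KE to Joules: KE = 4148.5 eV = 6.647 × 10^-16 J

λ = h/√(2mKE)
λ = (6.626 × 10^-34 J·s) / √(2 × 6.64 × 10^-27 kg × 6.647 × 10^-16 J)
λ = 2.23 × 10^-13 m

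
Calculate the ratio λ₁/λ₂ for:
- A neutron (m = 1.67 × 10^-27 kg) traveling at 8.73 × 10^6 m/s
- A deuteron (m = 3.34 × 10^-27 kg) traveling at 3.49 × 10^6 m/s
λ₁/λ₂ = 0.800

Using λ = h/(mv):

λ₁ = h/(m₁v₁) = 4.54 × 10^-14 m
λ₂ = h/(m₂v₂) = 5.68 × 10^-14 m

Ratio λ₁/λ₂ = (m₂v₂)/(m₁v₁)
         = (3.34 × 10^-27 kg × 3.49 × 10^6 m/s) / (1.67 × 10^-27 kg × 8.73 × 10^6 m/s)
         = 0.800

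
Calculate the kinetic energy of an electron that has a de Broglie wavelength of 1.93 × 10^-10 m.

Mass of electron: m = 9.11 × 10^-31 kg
6.47 × 10^-18 J (or 40.4 eV)

From λ = h/√(2mKE), we solve for KE:

λ² = h²/(2mKE)
KE = h²/(2mλ²)
KE = (6.626 × 10^-34 J·s)² / (2 × 9.11 × 10^-31 kg × (1.93 × 10^-10 m)²)
KE = 6.47 × 10^-18 J
KE = 40.4 eV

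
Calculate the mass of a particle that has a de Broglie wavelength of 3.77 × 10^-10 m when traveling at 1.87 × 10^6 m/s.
9.40 × 10^-31 kg

From the de Broglie relation λ = h/(mv), we solve for m:

m = h/(λv)
m = (6.626 × 10^-34 J·s) / (3.77 × 10^-10 m × 1.87 × 10^6 m/s)
m = 9.40 × 10^-31 kg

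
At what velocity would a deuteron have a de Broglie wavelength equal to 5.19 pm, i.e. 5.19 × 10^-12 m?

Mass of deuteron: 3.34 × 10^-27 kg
3.82 × 10^4 m/s

From λ = h/(mv), solve for v:

v = h/(mλ)
v = (6.626 × 10^-34 J·s) / (3.34 × 10^-27 kg × 5.19 × 10^-12 m)
v = 3.82 × 10^4 m/s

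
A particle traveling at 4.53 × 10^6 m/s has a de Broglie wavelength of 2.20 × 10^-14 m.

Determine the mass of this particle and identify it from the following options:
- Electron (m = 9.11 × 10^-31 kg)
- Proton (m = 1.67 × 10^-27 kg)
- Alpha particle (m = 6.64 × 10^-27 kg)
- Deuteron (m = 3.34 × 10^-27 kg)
The particle is an alpha particle.

From λ = h/(mv), solve for mass:

m = h/(λv)
m = (6.626 × 10^-34 J·s) / (2.20 × 10^-14 m × 4.53 × 10^6 m/s)
m = 6.65 × 10^-27 kg

Comparing with the listed masses, this is closest to an alpha particle.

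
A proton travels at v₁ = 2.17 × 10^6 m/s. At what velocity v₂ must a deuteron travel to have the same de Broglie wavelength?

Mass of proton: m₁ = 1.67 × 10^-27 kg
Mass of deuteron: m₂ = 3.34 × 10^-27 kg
v₂ = 1.08 × 10^6 m/s

For equal de Broglie wavelengths: λ₁ = λ₂

h/(m₁v₁) = h/(m₂v₂)
m₁v₁ = m₂v₂
v₂ = v₁ · (m₁/m₂)

v₂ = 2.17 × 10^6 m/s × (1.67 × 10^-27 kg / 3.34 × 10^-27 kg)
v₂ = 1.08 × 10^6 m/s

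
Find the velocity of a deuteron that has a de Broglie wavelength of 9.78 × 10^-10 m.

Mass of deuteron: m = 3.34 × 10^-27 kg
2.03 × 10^2 m/s

From the de Broglie relation λ = h/(mv), we solve for v:

v = h/(mλ)
v = (6.626 × 10^-34 J·s) / (3.34 × 10^-27 kg × 9.78 × 10^-10 m)
v = 2.03 × 10^2 m/s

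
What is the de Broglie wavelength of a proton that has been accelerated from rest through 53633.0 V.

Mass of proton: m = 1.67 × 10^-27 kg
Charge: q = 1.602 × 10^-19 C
1.24 × 10^-13 m

When a particle is accelerated through voltage V, it gains kinetic energy KE = qV.

The de Broglie wavelength is then λ = h/√(2mqV):

λ = h/√(2mqV)
λ = (6.626 × 10^-34 J·s) / √(2 × 1.67 × 10^-27 kg × 1.602 × 10^-19 C × 53633.0 V)
λ = 1.24 × 10^-13 m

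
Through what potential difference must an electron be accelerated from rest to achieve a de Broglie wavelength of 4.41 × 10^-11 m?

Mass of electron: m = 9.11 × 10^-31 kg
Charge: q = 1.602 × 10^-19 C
773 V

From λ = h/√(2mqV), we solve for V:

λ² = h²/(2mqV)
V = h²/(2mqλ²)
V = (6.626 × 10^-34 J·s)² / (2 × 9.11 × 10^-31 kg × 1.602 × 10^-19 C × (4.41 × 10^-11 m)²)
V = 773 V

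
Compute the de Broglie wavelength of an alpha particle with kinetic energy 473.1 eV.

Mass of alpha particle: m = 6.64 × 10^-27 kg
6.60 × 10^-13 m

Using λ = h/√(2mKE):

First convert KE to Joules: KE = 473.1 eV = 7.580 × 10^-17 J

λ = h/√(2mKE)
λ = (6.626 × 10^-34 J·s) / √(2 × 6.64 × 10^-27 kg × 7.580 × 10^-17 J)
λ = 6.60 × 10^-13 m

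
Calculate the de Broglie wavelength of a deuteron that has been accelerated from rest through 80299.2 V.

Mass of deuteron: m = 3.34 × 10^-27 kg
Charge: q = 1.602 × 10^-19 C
7.15 × 10^-14 m

When a particle is accelerated through voltage V, it gains kinetic energy KE = qV.

The de Broglie wavelength is then λ = h/√(2mqV):

λ = h/√(2mqV)
λ = (6.626 × 10^-34 J·s) / √(2 × 3.34 × 10^-27 kg × 1.602 × 10^-19 C × 80299.2 V)
λ = 7.15 × 10^-14 m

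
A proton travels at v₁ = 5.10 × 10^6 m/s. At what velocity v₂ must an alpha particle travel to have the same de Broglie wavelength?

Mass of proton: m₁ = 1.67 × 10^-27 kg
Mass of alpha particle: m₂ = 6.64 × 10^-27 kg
v₂ = 1.28 × 10^6 m/s

For equal de Broglie wavelengths: λ₁ = λ₂

h/(m₁v₁) = h/(m₂v₂)
m₁v₁ = m₂v₂
v₂ = v₁ · (m₁/m₂)

v₂ = 5.10 × 10^6 m/s × (1.67 × 10^-27 kg / 6.64 × 10^-27 kg)
v₂ = 1.28 × 10^6 m/s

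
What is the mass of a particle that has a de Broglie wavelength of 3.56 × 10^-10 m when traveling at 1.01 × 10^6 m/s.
1.84 × 10^-30 kg

From the de Broglie relation λ = h/(mv), we solve for m:

m = h/(λv)
m = (6.626 × 10^-34 J·s) / (3.56 × 10^-10 m × 1.01 × 10^6 m/s)
m = 1.84 × 10^-30 kg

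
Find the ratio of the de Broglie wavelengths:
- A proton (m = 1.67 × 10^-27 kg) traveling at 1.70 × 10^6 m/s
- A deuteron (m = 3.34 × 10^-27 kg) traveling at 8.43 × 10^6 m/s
λ₁/λ₂ = 9.92

Using λ = h/(mv):

λ₁ = h/(m₁v₁) = 2.33 × 10^-13 m
λ₂ = h/(m₂v₂) = 2.35 × 10^-14 m

Ratio λ₁/λ₂ = (m₂v₂)/(m₁v₁)
         = (3.34 × 10^-27 kg × 8.43 × 10^6 m/s) / (1.67 × 10^-27 kg × 1.70 × 10^6 m/s)
         = 9.92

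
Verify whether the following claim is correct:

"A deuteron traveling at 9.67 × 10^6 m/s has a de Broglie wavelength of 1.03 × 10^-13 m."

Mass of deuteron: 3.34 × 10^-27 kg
False

The claim is incorrect.

Using λ = h/(mv):
λ = (6.626 × 10^-34 J·s) / (3.34 × 10^-27 kg × 9.67 × 10^6 m/s)
λ = 2.05 × 10^-14 m

The actual wavelength differs from the claimed 1.03 × 10^-13 m.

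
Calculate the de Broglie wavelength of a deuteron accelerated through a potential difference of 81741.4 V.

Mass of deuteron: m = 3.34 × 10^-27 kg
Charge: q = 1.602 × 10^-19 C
7.08 × 10^-14 m

When a particle is accelerated through voltage V, it gains kinetic energy KE = qV.

The de Broglie wavelength is then λ = h/√(2mqV):

λ = h/√(2mqV)
λ = (6.626 × 10^-34 J·s) / √(2 × 3.34 × 10^-27 kg × 1.602 × 10^-19 C × 81741.4 V)
λ = 7.08 × 10^-14 m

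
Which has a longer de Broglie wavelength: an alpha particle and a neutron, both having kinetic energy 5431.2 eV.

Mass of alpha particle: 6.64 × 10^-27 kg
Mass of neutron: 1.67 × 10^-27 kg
The neutron has the longer wavelength.

Using λ = h/√(2mKE):

For alpha particle: λ₁ = h/√(2m₁KE) = 1.95 × 10^-13 m
For neutron: λ₂ = h/√(2m₂KE) = 3.89 × 10^-13 m

Since λ ∝ 1/√m at constant kinetic energy, the lighter particle has the longer wavelength.

The neutron has the longer de Broglie wavelength.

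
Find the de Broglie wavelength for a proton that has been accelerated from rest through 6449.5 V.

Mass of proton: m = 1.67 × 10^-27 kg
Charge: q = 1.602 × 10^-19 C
3.57 × 10^-13 m

When a particle is accelerated through voltage V, it gains kinetic energy KE = qV.

The de Broglie wavelength is then λ = h/√(2mqV):

λ = h/√(2mqV)
λ = (6.626 × 10^-34 J·s) / √(2 × 1.67 × 10^-27 kg × 1.602 × 10^-19 C × 6449.5 V)
λ = 3.57 × 10^-13 m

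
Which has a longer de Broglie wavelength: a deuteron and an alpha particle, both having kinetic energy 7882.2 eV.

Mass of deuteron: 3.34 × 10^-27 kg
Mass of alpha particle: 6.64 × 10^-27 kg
The deuteron has the longer wavelength.

Using λ = h/√(2mKE):

For deuteron: λ₁ = h/√(2m₁KE) = 2.28 × 10^-13 m
For alpha particle: λ₂ = h/√(2m₂KE) = 1.62 × 10^-13 m

Since λ ∝ 1/√m at constant kinetic energy, the lighter particle has the longer wavelength.

The deuteron has the longer de Broglie wavelength.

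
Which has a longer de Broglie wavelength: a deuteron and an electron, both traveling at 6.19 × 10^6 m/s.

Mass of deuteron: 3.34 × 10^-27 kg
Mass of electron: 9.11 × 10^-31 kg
The electron has the longer wavelength.

Using λ = h/(mv), since both particles have the same velocity, the wavelength depends only on mass.

For deuteron: λ₁ = h/(m₁v) = 3.20 × 10^-14 m
For electron: λ₂ = h/(m₂v) = 1.18 × 10^-10 m

Since λ ∝ 1/m at constant velocity, the lighter particle has the longer wavelength.

The electron has the longer de Broglie wavelength.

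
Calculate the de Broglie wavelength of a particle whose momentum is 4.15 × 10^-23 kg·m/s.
1.60 × 10^-11 m

Using the de Broglie relation λ = h/p:

λ = h/p
λ = (6.626 × 10^-34 J·s) / (4.15 × 10^-23 kg·m/s)
λ = 1.60 × 10^-11 m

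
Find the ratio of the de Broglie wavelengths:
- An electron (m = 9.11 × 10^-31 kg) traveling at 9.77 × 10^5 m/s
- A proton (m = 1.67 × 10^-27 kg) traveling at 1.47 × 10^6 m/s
λ₁/λ₂ = 2.76 × 10^3

Using λ = h/(mv):

λ₁ = h/(m₁v₁) = 7.44 × 10^-10 m
λ₂ = h/(m₂v₂) = 2.70 × 10^-13 m

Ratio λ₁/λ₂ = (m₂v₂)/(m₁v₁)
         = (1.67 × 10^-27 kg × 1.47 × 10^6 m/s) / (9.11 × 10^-31 kg × 9.77 × 10^5 m/s)
         = 2.76 × 10^3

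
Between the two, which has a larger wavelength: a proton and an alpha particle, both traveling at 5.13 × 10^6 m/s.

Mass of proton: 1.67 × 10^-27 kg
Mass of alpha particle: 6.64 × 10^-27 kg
The proton has the longer wavelength.

Using λ = h/(mv), since both particles have the same velocity, the wavelength depends only on mass.

For proton: λ₁ = h/(m₁v) = 7.73 × 10^-14 m
For alpha particle: λ₂ = h/(m₂v) = 1.95 × 10^-14 m

Since λ ∝ 1/m at constant velocity, the lighter particle has the longer wavelength.

The proton has the longer de Broglie wavelength.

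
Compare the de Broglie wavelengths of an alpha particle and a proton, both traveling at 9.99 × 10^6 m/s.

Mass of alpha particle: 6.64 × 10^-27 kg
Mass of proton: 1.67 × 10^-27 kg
The proton has the longer wavelength.

Using λ = h/(mv), since both particles have the same velocity, the wavelength depends only on mass.

For alpha particle: λ₁ = h/(m₁v) = 9.99 × 10^-15 m
For proton: λ₂ = h/(m₂v) = 3.97 × 10^-14 m

Since λ ∝ 1/m at constant velocity, the lighter particle has the longer wavelength.

The proton has the longer de Broglie wavelength.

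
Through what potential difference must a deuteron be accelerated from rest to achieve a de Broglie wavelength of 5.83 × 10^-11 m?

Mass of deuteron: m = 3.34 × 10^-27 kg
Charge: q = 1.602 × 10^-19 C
1.21 × 10^-1 V

From λ = h/√(2mqV), we solve for V:

λ² = h²/(2mqV)
V = h²/(2mqλ²)
V = (6.626 × 10^-34 J·s)² / (2 × 3.34 × 10^-27 kg × 1.602 × 10^-19 C × (5.83 × 10^-11 m)²)
V = 1.21 × 10^-1 V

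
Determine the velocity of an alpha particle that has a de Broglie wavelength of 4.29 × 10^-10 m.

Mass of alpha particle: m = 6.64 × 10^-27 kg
2.33 × 10^2 m/s

From the de Broglie relation λ = h/(mv), we solve for v:

v = h/(mλ)
v = (6.626 × 10^-34 J·s) / (6.64 × 10^-27 kg × 4.29 × 10^-10 m)
v = 2.33 × 10^2 m/s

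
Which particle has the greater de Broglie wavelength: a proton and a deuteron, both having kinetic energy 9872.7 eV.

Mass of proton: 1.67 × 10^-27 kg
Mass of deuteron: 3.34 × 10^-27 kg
The proton has the longer wavelength.

Using λ = h/√(2mKE):

For proton: λ₁ = h/√(2m₁KE) = 2.88 × 10^-13 m
For deuteron: λ₂ = h/√(2m₂KE) = 2.04 × 10^-13 m

Since λ ∝ 1/√m at constant kinetic energy, the lighter particle has the longer wavelength.

The proton has the longer de Broglie wavelength.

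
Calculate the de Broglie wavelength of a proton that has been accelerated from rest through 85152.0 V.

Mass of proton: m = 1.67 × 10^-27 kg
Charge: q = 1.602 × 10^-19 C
9.82 × 10^-14 m

When a particle is accelerated through voltage V, it gains kinetic energy KE = qV.

The de Broglie wavelength is then λ = h/√(2mqV):

λ = h/√(2mqV)
λ = (6.626 × 10^-34 J·s) / √(2 × 1.67 × 10^-27 kg × 1.602 × 10^-19 C × 85152.0 V)
λ = 9.82 × 10^-14 m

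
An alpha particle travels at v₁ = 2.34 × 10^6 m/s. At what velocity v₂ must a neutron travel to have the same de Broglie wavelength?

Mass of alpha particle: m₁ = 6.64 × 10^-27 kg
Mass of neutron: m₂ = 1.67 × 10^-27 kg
v₂ = 9.30 × 10^6 m/s

For equal de Broglie wavelengths: λ₁ = λ₂

h/(m₁v₁) = h/(m₂v₂)
m₁v₁ = m₂v₂
v₂ = v₁ · (m₁/m₂)

v₂ = 2.34 × 10^6 m/s × (6.64 × 10^-27 kg / 1.67 × 10^-27 kg)
v₂ = 9.30 × 10^6 m/s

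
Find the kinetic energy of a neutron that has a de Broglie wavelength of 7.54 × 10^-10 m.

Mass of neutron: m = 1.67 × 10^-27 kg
2.31 × 10^-22 J (or 1.44 × 10^-3 eV)

From λ = h/√(2mKE), we solve for KE:

λ² = h²/(2mKE)
KE = h²/(2mλ²)
KE = (6.626 × 10^-34 J·s)² / (2 × 1.67 × 10^-27 kg × (7.54 × 10^-10 m)²)
KE = 2.31 × 10^-22 J
KE = 1.44 × 10^-3 eV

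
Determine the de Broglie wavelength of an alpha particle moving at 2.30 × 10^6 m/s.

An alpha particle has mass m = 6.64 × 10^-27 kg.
4.34 × 10^-14 m

Using the de Broglie relation λ = h/(mv):

λ = h/(mv)
λ = (6.626 × 10^-34 J·s) / (6.64 × 10^-27 kg × 2.30 × 10^6 m/s)
λ = 4.34 × 10^-14 m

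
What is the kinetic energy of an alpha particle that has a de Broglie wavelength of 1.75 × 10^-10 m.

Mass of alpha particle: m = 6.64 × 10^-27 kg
1.08 × 10^-21 J (or 6.74 × 10^-3 eV)

From λ = h/√(2mKE), we solve for KE:

λ² = h²/(2mKE)
KE = h²/(2mλ²)
KE = (6.626 × 10^-34 J·s)² / (2 × 6.64 × 10^-27 kg × (1.75 × 10^-10 m)²)
KE = 1.08 × 10^-21 J
KE = 6.74 × 10^-3 eV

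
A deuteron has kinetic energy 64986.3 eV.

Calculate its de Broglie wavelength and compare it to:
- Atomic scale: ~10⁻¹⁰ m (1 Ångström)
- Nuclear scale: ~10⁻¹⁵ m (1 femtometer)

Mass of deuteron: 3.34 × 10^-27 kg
λ = 7.95 × 10^-14 m, which is between nuclear and atomic scales.

Using λ = h/√(2mKE):

KE = 64986.3 eV = 1.041 × 10^-14 J

λ = h/√(2mKE)
λ = (6.626 × 10^-34 J·s) / √(2 × 3.34 × 10^-27 kg × 1.041 × 10^-14 J)
λ = 7.95 × 10^-14 m

Comparison:
- Atomic scale (10⁻¹⁰ m): λ is 0.00079× this size
- Nuclear scale (10⁻¹⁵ m): λ is 79× this size

The wavelength is between nuclear and atomic scales.

This wavelength is appropriate for probing atomic structure but too large for nuclear physics experiments.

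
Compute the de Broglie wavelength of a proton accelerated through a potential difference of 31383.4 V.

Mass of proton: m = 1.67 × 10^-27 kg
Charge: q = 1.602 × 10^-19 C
1.62 × 10^-13 m

When a particle is accelerated through voltage V, it gains kinetic energy KE = qV.

The de Broglie wavelength is then λ = h/√(2mqV):

λ = h/√(2mqV)
λ = (6.626 × 10^-34 J·s) / √(2 × 1.67 × 10^-27 kg × 1.602 × 10^-19 C × 31383.4 V)
λ = 1.62 × 10^-13 m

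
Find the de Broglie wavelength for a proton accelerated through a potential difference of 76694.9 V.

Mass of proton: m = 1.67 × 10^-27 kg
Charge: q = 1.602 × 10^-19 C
1.03 × 10^-13 m

When a particle is accelerated through voltage V, it gains kinetic energy KE = qV.

The de Broglie wavelength is then λ = h/√(2mqV):

λ = h/√(2mqV)
λ = (6.626 × 10^-34 J·s) / √(2 × 1.67 × 10^-27 kg × 1.602 × 10^-19 C × 76694.9 V)
λ = 1.03 × 10^-13 m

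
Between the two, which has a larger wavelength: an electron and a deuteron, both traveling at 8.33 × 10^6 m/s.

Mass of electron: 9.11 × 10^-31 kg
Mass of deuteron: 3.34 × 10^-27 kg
The electron has the longer wavelength.

Using λ = h/(mv), since both particles have the same velocity, the wavelength depends only on mass.

For electron: λ₁ = h/(m₁v) = 8.73 × 10^-11 m
For deuteron: λ₂ = h/(m₂v) = 2.38 × 10^-14 m

Since λ ∝ 1/m at constant velocity, the lighter particle has the longer wavelength.

The electron has the longer de Broglie wavelength.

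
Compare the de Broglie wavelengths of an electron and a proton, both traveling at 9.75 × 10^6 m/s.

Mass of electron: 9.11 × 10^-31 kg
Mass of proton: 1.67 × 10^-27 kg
The electron has the longer wavelength.

Using λ = h/(mv), since both particles have the same velocity, the wavelength depends only on mass.

For electron: λ₁ = h/(m₁v) = 7.46 × 10^-11 m
For proton: λ₂ = h/(m₂v) = 4.07 × 10^-14 m

Since λ ∝ 1/m at constant velocity, the lighter particle has the longer wavelength.

The electron has the longer de Broglie wavelength.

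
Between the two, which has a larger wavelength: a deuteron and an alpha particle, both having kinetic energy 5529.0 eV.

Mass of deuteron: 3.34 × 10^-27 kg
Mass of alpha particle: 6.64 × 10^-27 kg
The deuteron has the longer wavelength.

Using λ = h/√(2mKE):

For deuteron: λ₁ = h/√(2m₁KE) = 2.72 × 10^-13 m
For alpha particle: λ₂ = h/√(2m₂KE) = 1.93 × 10^-13 m

Since λ ∝ 1/√m at constant kinetic energy, the lighter particle has the longer wavelength.

The deuteron has the longer de Broglie wavelength.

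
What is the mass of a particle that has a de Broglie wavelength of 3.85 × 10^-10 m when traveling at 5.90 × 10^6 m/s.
2.92 × 10^-31 kg

From the de Broglie relation λ = h/(mv), we solve for m:

m = h/(λv)
m = (6.626 × 10^-34 J·s) / (3.85 × 10^-10 m × 5.90 × 10^6 m/s)
m = 2.92 × 10^-31 kg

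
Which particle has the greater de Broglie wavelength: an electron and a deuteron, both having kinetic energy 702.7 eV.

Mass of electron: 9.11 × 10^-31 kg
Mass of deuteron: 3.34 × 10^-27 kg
The electron has the longer wavelength.

Using λ = h/√(2mKE):

For electron: λ₁ = h/√(2m₁KE) = 4.63 × 10^-11 m
For deuteron: λ₂ = h/√(2m₂KE) = 7.64 × 10^-13 m

Since λ ∝ 1/√m at constant kinetic energy, the lighter particle has the longer wavelength.

The electron has the longer de Broglie wavelength.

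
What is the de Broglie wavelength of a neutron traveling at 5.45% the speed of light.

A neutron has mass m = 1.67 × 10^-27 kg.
2.43 × 10^-14 m

Using the de Broglie relation λ = h/(mv):

v = 5.45% × c = 1.634 × 10^7 m/s

λ = h/(mv)
λ = (6.626 × 10^-34 J·s) / (1.67 × 10^-27 kg × 1.634 × 10^7 m/s)
λ = 2.43 × 10^-14 m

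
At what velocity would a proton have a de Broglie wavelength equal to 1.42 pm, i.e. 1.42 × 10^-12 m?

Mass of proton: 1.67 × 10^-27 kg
2.79 × 10^5 m/s

From λ = h/(mv), solve for v:

v = h/(mλ)
v = (6.626 × 10^-34 J·s) / (1.67 × 10^-27 kg × 1.42 × 10^-12 m)
v = 2.79 × 10^5 m/s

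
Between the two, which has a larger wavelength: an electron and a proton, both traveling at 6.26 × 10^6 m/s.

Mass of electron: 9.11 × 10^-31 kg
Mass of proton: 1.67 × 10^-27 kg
The electron has the longer wavelength.

Using λ = h/(mv), since both particles have the same velocity, the wavelength depends only on mass.

For electron: λ₁ = h/(m₁v) = 1.16 × 10^-10 m
For proton: λ₂ = h/(m₂v) = 6.34 × 10^-14 m

Since λ ∝ 1/m at constant velocity, the lighter particle has the longer wavelength.

The electron has the longer de Broglie wavelength.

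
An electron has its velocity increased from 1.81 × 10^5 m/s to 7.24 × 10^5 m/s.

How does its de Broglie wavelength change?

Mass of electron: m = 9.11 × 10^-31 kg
The wavelength decreases by a factor of 4.

Using λ = h/(mv):

Initial wavelength: λ₁ = h/(mv₁) = 4.02 × 10^-9 m
Final wavelength: λ₂ = h/(mv₂) = 1.00 × 10^-9 m

Since λ ∝ 1/v, when velocity increases by a factor of 4, the wavelength decreases by a factor of 4.

λ₂/λ₁ = v₁/v₂ = 1/4

The wavelength decreases by a factor of 4.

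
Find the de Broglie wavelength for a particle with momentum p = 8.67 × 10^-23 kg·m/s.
7.64 × 10^-12 m

Using the de Broglie relation λ = h/p:

λ = h/p
λ = (6.626 × 10^-34 J·s) / (8.67 × 10^-23 kg·m/s)
λ = 7.64 × 10^-12 m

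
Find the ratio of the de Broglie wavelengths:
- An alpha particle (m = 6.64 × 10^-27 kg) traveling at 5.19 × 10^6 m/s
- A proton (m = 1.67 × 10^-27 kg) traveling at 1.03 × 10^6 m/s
λ₁/λ₂ = 0.0499

Using λ = h/(mv):

λ₁ = h/(m₁v₁) = 1.92 × 10^-14 m
λ₂ = h/(m₂v₂) = 3.85 × 10^-13 m

Ratio λ₁/λ₂ = (m₂v₂)/(m₁v₁)
         = (1.67 × 10^-27 kg × 1.03 × 10^6 m/s) / (6.64 × 10^-27 kg × 5.19 × 10^6 m/s)
         = 0.0499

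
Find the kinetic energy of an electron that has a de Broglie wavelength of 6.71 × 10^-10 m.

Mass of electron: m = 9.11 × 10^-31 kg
5.35 × 10^-19 J (or 3.34 eV)

From λ = h/√(2mKE), we solve for KE:

λ² = h²/(2mKE)
KE = h²/(2mλ²)
KE = (6.626 × 10^-34 J·s)² / (2 × 9.11 × 10^-31 kg × (6.71 × 10^-10 m)²)
KE = 5.35 × 10^-19 J
KE = 3.34 eV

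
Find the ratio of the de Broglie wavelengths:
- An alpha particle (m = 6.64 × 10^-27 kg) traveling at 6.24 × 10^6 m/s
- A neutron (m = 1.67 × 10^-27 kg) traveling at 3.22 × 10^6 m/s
λ₁/λ₂ = 0.130

Using λ = h/(mv):

λ₁ = h/(m₁v₁) = 1.60 × 10^-14 m
λ₂ = h/(m₂v₂) = 1.23 × 10^-13 m

Ratio λ₁/λ₂ = (m₂v₂)/(m₁v₁)
         = (1.67 × 10^-27 kg × 3.22 × 10^6 m/s) / (6.64 × 10^-27 kg × 6.24 × 10^6 m/s)
         = 0.130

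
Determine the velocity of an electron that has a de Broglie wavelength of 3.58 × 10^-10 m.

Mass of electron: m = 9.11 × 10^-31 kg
2.03 × 10^6 m/s

From the de Broglie relation λ = h/(mv), we solve for v:

v = h/(mλ)
v = (6.626 × 10^-34 J·s) / (9.11 × 10^-31 kg × 3.58 × 10^-10 m)
v = 2.03 × 10^6 m/s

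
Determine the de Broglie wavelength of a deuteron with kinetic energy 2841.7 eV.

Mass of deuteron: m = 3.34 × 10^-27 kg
3.80 × 10^-13 m

Using λ = h/√(2mKE):

First convert KE to Joules: KE = 2841.7 eV = 4.553 × 10^-16 J

λ = h/√(2mKE)
λ = (6.626 × 10^-34 J·s) / √(2 × 3.34 × 10^-27 kg × 4.553 × 10^-16 J)
λ = 3.80 × 10^-13 m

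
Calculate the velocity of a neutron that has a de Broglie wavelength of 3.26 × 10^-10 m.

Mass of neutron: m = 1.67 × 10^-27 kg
1.22 × 10^3 m/s

From the de Broglie relation λ = h/(mv), we solve for v:

v = h/(mλ)
v = (6.626 × 10^-34 J·s) / (1.67 × 10^-27 kg × 3.26 × 10^-10 m)
v = 1.22 × 10^3 m/s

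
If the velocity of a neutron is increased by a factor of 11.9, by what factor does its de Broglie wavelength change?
The wavelength decreases by a factor of 11.9.

From λ = h/(mv), the wavelength is inversely proportional to velocity:

λ ∝ 1/v

If v → 11.9v, then λ → λ/11.9

When velocity is increased by a factor of 11.9, the wavelength decreases by a factor of 11.9.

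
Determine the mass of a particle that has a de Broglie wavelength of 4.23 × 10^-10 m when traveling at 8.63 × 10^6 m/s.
1.82 × 10^-31 kg

From the de Broglie relation λ = h/(mv), we solve for m:

m = h/(λv)
m = (6.626 × 10^-34 J·s) / (4.23 × 10^-10 m × 8.63 × 10^6 m/s)
m = 1.82 × 10^-31 kg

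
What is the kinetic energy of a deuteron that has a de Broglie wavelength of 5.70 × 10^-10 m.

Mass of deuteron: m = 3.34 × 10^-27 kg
2.02 × 10^-22 J (or 1.26 × 10^-3 eV)

From λ = h/√(2mKE), we solve for KE:

λ² = h²/(2mKE)
KE = h²/(2mλ²)
KE = (6.626 × 10^-34 J·s)² / (2 × 3.34 × 10^-27 kg × (5.70 × 10^-10 m)²)
KE = 2.02 × 10^-22 J
KE = 1.26 × 10^-3 eV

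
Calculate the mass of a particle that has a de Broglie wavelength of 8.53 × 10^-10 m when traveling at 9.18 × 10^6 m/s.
8.46 × 10^-32 kg

From the de Broglie relation λ = h/(mv), we solve for m:

m = h/(λv)
m = (6.626 × 10^-34 J·s) / (8.53 × 10^-10 m × 9.18 × 10^6 m/s)
m = 8.46 × 10^-32 kg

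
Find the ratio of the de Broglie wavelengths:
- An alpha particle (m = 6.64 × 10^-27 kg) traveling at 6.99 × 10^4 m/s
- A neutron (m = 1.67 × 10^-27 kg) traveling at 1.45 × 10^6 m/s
λ₁/λ₂ = 5.22

Using λ = h/(mv):

λ₁ = h/(m₁v₁) = 1.43 × 10^-12 m
λ₂ = h/(m₂v₂) = 2.74 × 10^-13 m

Ratio λ₁/λ₂ = (m₂v₂)/(m₁v₁)
         = (1.67 × 10^-27 kg × 1.45 × 10^6 m/s) / (6.64 × 10^-27 kg × 6.99 × 10^4 m/s)
         = 5.22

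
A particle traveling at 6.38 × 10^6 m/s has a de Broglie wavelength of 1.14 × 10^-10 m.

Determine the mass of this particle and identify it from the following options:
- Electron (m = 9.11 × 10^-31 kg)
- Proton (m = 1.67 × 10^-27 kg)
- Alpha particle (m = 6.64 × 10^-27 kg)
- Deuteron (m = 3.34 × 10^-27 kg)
The particle is an electron.

From λ = h/(mv), solve for mass:

m = h/(λv)
m = (6.626 × 10^-34 J·s) / (1.14 × 10^-10 m × 6.38 × 10^6 m/s)
m = 9.11 × 10^-31 kg

Comparing with the listed masses, this is closest to an electron.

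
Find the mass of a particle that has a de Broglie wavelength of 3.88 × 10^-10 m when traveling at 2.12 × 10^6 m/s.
8.06 × 10^-31 kg

From the de Broglie relation λ = h/(mv), we solve for m:

m = h/(λv)
m = (6.626 × 10^-34 J·s) / (3.88 × 10^-10 m × 2.12 × 10^6 m/s)
m = 8.06 × 10^-31 kg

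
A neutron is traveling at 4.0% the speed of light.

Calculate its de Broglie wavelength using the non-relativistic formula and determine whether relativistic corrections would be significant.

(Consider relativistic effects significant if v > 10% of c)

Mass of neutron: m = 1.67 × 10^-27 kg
No, relativistic corrections are not needed.

Using the non-relativistic de Broglie formula λ = h/(mv):

v = 4.0% × c = 1.199 × 10^7 m/s

λ = h/(mv)
λ = (6.626 × 10^-34 J·s) / (1.67 × 10^-27 kg × 1.199 × 10^7 m/s)
λ = 3.31 × 10^-14 m

Since v = 4.0% of c < 10% of c, relativistic corrections are NOT significant and this non-relativistic result is a good approximation.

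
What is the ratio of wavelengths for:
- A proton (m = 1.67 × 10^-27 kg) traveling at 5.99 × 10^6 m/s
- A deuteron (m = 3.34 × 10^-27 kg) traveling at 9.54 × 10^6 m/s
λ₁/λ₂ = 3.19

Using λ = h/(mv):

λ₁ = h/(m₁v₁) = 6.62 × 10^-14 m
λ₂ = h/(m₂v₂) = 2.08 × 10^-14 m

Ratio λ₁/λ₂ = (m₂v₂)/(m₁v₁)
         = (3.34 × 10^-27 kg × 9.54 × 10^6 m/s) / (1.67 × 10^-27 kg × 5.99 × 10^6 m/s)
         = 3.19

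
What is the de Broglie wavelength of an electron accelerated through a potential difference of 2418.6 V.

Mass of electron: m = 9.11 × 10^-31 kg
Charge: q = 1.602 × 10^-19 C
2.49 × 10^-11 m

When a particle is accelerated through voltage V, it gains kinetic energy KE = qV.

The de Broglie wavelength is then λ = h/√(2mqV):

λ = h/√(2mqV)
λ = (6.626 × 10^-34 J·s) / √(2 × 9.11 × 10^-31 kg × 1.602 × 10^-19 C × 2418.6 V)
λ = 2.49 × 10^-11 m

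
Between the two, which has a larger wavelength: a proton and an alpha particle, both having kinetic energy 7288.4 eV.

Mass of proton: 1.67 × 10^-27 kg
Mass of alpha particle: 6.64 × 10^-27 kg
The proton has the longer wavelength.

Using λ = h/√(2mKE):

For proton: λ₁ = h/√(2m₁KE) = 3.36 × 10^-13 m
For alpha particle: λ₂ = h/√(2m₂KE) = 1.68 × 10^-13 m

Since λ ∝ 1/√m at constant kinetic energy, the lighter particle has the longer wavelength.

The proton has the longer de Broglie wavelength.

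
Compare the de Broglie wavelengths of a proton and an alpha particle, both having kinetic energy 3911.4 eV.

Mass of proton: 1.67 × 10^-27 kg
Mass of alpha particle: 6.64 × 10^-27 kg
The proton has the longer wavelength.

Using λ = h/√(2mKE):

For proton: λ₁ = h/√(2m₁KE) = 4.58 × 10^-13 m
For alpha particle: λ₂ = h/√(2m₂KE) = 2.30 × 10^-13 m

Since λ ∝ 1/√m at constant kinetic energy, the lighter particle has the longer wavelength.

The proton has the longer de Broglie wavelength.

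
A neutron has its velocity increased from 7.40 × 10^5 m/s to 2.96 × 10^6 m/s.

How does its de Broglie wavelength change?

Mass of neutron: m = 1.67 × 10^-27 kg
The wavelength decreases by a factor of 4.

Using λ = h/(mv):

Initial wavelength: λ₁ = h/(mv₁) = 5.36 × 10^-13 m
Final wavelength: λ₂ = h/(mv₂) = 1.34 × 10^-13 m

Since λ ∝ 1/v, when velocity increases by a factor of 4, the wavelength decreases by a factor of 4.

λ₂/λ₁ = v₁/v₂ = 1/4

The wavelength decreases by a factor of 4.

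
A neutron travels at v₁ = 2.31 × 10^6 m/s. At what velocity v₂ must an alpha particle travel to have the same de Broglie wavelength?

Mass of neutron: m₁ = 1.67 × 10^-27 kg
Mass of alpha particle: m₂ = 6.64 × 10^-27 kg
v₂ = 5.81 × 10^5 m/s

For equal de Broglie wavelengths: λ₁ = λ₂

h/(m₁v₁) = h/(m₂v₂)
m₁v₁ = m₂v₂
v₂ = v₁ · (m₁/m₂)

v₂ = 2.31 × 10^6 m/s × (1.67 × 10^-27 kg / 6.64 × 10^-27 kg)
v₂ = 5.81 × 10^5 m/s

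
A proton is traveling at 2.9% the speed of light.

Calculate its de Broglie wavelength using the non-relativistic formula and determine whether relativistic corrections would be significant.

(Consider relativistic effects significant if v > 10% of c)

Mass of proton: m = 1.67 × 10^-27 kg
No, relativistic corrections are not needed.

Using the non-relativistic de Broglie formula λ = h/(mv):

v = 2.9% × c = 8.694 × 10^6 m/s

λ = h/(mv)
λ = (6.626 × 10^-34 J·s) / (1.67 × 10^-27 kg × 8.694 × 10^6 m/s)
λ = 4.56 × 10^-14 m

Since v = 2.9% of c < 10% of c, relativistic corrections are NOT significant and this non-relativistic result is a good approximation.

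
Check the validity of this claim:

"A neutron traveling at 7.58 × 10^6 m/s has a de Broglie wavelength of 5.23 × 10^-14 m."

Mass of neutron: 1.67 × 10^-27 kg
True

The claim is correct.

Using λ = h/(mv):
λ = (6.626 × 10^-34 J·s) / (1.67 × 10^-27 kg × 7.58 × 10^6 m/s)
λ = 5.23 × 10^-14 m

This matches the claimed value.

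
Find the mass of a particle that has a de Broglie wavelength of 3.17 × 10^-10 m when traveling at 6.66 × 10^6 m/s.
3.14 × 10^-31 kg

From the de Broglie relation λ = h/(mv), we solve for m:

m = h/(λv)
m = (6.626 × 10^-34 J·s) / (3.17 × 10^-10 m × 6.66 × 10^6 m/s)
m = 3.14 × 10^-31 kg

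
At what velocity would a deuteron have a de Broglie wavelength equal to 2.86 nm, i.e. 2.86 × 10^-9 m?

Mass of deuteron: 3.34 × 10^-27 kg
6.94 × 10^1 m/s

From λ = h/(mv), solve for v:

v = h/(mλ)
v = (6.626 × 10^-34 J·s) / (3.34 × 10^-27 kg × 2.86 × 10^-9 m)
v = 6.94 × 10^1 m/s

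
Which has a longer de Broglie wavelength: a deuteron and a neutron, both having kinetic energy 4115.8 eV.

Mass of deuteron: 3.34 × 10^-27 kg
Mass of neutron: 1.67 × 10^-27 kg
The neutron has the longer wavelength.

Using λ = h/√(2mKE):

For deuteron: λ₁ = h/√(2m₁KE) = 3.16 × 10^-13 m
For neutron: λ₂ = h/√(2m₂KE) = 4.46 × 10^-13 m

Since λ ∝ 1/√m at constant kinetic energy, the lighter particle has the longer wavelength.

The neutron has the longer de Broglie wavelength.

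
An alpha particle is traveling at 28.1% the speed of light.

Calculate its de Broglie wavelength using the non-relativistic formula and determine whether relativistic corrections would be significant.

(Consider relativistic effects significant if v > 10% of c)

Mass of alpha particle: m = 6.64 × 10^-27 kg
Yes, relativistic corrections are needed.

Using the non-relativistic de Broglie formula λ = h/(mv):

v = 28.1% × c = 8.424 × 10^7 m/s

λ = h/(mv)
λ = (6.626 × 10^-34 J·s) / (6.64 × 10^-27 kg × 8.424 × 10^7 m/s)
λ = 1.18 × 10^-15 m

Since v = 28.1% of c > 10% of c, relativistic corrections ARE significant and the actual wavelength would differ from this non-relativistic estimate.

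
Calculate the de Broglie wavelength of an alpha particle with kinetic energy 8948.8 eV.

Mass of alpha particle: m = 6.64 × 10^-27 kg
1.52 × 10^-13 m

Using λ = h/√(2mKE):

First convert KE to Joules: KE = 8948.8 eV = 1.434 × 10^-15 J

λ = h/√(2mKE)
λ = (6.626 × 10^-34 J·s) / √(2 × 6.64 × 10^-27 kg × 1.434 × 10^-15 J)
λ = 1.52 × 10^-13 m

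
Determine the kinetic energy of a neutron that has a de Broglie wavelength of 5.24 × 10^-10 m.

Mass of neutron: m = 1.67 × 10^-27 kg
4.79 × 10^-22 J (or 2.99 × 10^-3 eV)

From λ = h/√(2mKE), we solve for KE:

λ² = h²/(2mKE)
KE = h²/(2mλ²)
KE = (6.626 × 10^-34 J·s)² / (2 × 1.67 × 10^-27 kg × (5.24 × 10^-10 m)²)
KE = 4.79 × 10^-22 J
KE = 2.99 × 10^-3 eV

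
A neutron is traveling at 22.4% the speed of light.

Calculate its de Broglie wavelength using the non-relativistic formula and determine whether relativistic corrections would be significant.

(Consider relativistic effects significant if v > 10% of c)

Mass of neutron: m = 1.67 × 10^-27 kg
Yes, relativistic corrections are needed.

Using the non-relativistic de Broglie formula λ = h/(mv):

v = 22.4% × c = 6.715 × 10^7 m/s

λ = h/(mv)
λ = (6.626 × 10^-34 J·s) / (1.67 × 10^-27 kg × 6.715 × 10^7 m/s)
λ = 5.91 × 10^-15 m

Since v = 22.4% of c > 10% of c, relativistic corrections ARE significant and the actual wavelength would differ from this non-relativistic estimate.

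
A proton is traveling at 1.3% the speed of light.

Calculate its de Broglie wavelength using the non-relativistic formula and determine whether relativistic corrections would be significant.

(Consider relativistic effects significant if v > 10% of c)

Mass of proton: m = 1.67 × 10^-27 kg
No, relativistic corrections are not needed.

Using the non-relativistic de Broglie formula λ = h/(mv):

v = 1.3% × c = 3.897 × 10^6 m/s

λ = h/(mv)
λ = (6.626 × 10^-34 J·s) / (1.67 × 10^-27 kg × 3.897 × 10^6 m/s)
λ = 1.02 × 10^-13 m

Since v = 1.3% of c < 10% of c, relativistic corrections are NOT significant and this non-relativistic result is a good approximation.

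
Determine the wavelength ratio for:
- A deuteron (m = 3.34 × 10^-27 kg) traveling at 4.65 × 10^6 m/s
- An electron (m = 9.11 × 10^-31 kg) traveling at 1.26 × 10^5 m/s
λ₁/λ₂ = 7.39 × 10^-6

Using λ = h/(mv):

λ₁ = h/(m₁v₁) = 4.27 × 10^-14 m
λ₂ = h/(m₂v₂) = 5.77 × 10^-9 m

Ratio λ₁/λ₂ = (m₂v₂)/(m₁v₁)
         = (9.11 × 10^-31 kg × 1.26 × 10^5 m/s) / (3.34 × 10^-27 kg × 4.65 × 10^6 m/s)
         = 7.39 × 10^-6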